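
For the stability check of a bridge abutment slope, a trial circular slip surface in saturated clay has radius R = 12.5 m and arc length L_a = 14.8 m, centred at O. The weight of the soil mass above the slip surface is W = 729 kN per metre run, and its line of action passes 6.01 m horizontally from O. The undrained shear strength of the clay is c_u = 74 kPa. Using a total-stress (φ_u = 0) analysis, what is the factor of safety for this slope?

Taking moments about the centre O, the resisting moment is provided by the undrained shear strength acting along the arc:
M_R = c_u·L_a·R = 74·14.80·12.5 = 13690.0 kN·m/m
M_D = W·d = 729·6.01 = 4381.3 kN·m/m
FS = M_R / M_D = 13690.0 / 4381.3 = 3.125

FS = 3.12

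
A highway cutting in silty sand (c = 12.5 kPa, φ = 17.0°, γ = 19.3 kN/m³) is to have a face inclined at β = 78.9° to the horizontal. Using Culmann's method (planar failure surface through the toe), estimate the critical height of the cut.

H_c = 4.60 m

Culmann's analysis gives the critical failure plane at α_cr = (β + φ)/2 = (78.9 + 17.0)/2 = 48.0°, and the critical height
H_c = (4c/γ) · sinβ cosφ / [1 − cos(β − φ)]
    = (4·12.5/19.3) · sin78.9°·cos17.0° / [1 − cos(61.9°)]
    = 2.591 · 0.9813·0.9563 / [1 − 0.4710]
    = 2.591 · 0.9384 / 0.5290
    = 4.60 m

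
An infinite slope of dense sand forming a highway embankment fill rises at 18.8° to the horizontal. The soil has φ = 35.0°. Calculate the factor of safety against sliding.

FS = 2.06

For a dry cohesionless infinite slope the factor of safety is FS = tanφ / tanβ.
FS = tan35.0° / tan18.8° = 0.7002 / 0.3404 = 2.057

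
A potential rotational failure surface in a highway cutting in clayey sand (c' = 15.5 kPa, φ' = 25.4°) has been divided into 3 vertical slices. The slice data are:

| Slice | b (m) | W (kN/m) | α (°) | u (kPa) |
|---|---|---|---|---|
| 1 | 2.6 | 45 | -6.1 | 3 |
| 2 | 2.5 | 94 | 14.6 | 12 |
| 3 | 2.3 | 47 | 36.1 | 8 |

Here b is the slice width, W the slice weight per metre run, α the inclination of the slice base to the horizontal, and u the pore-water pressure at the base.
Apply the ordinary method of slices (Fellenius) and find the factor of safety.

FS = 3.82

Ordinary method of slices: FS = Σ[c'·Δl_i + (W_i cosα_i − u_i·Δl_i)·tanφ'] / Σ W_i sinα_i, with Δl_i = b_i / cosα_i.
Slice 1: Δl = 2.6/cos(-6.1°) = 2.615 m; N'_1 = 45·cos(-6.1°) − 3·2.615 = 36.9; c'Δl = 40.53; W sinα = -4.8
Slice 2: Δl = 2.5/cos14.6° = 2.583 m; N'_2 = 94·cos14.6° − 12·2.583 = 60.0; c'Δl = 40.04; W sinα = 23.7
Slice 3: Δl = 2.3/cos36.1° = 2.847 m; N'_3 = 47·cos36.1° − 8·2.847 = 15.2; c'Δl = 44.12; W sinα = 27.7
Σc'Δl = 124.7 kN/m; ΣN' = 112.1 kN/m; ΣW sinα = 46.6 kN/m
Resisting = 124.7 + 112.1·tan25.4° = 124.7 + 53.2 = 177.9 kN/m
FS = 177.9 / 46.6 = 3.817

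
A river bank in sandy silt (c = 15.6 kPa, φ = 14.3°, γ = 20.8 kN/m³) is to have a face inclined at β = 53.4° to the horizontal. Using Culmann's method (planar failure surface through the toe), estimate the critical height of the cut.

H_c = 10.42 m

Culmann's analysis gives the critical failure plane at α_cr = (β + φ)/2 = (53.4 + 14.3)/2 = 33.9°, and the critical height
H_c = (4c/γ) · sinβ cosφ / [1 − cos(β − φ)]
    = (4·15.6/20.8) · sin53.4°·cos14.3° / [1 − cos(39.1°)]
    = 3.000 · 0.8028·0.9690 / [1 − 0.7760]
    = 3.000 · 0.7779 / 0.2240
    = 10.42 m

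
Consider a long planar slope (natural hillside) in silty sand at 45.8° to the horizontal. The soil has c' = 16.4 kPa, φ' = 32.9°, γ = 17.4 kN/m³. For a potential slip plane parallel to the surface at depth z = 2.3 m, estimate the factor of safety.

For an infinite slope with a slip plane parallel to the surface (no pore pressure): FS = [c' + γz cos²β tanφ'] / [γz sinβ cosβ].
γz = 17.4·2.3 = 40.02 kN/m²
Numerator = 16.4 + 40.02·cos²45.8°·tan32.9° = 16.4 + 40.02·0.4860·0.6469 = 28.984 kPa
Denominator = 40.02·sin45.8°·cos45.8° = 40.02·0.7169·0.6972 = 20.002 kPa
FS = 28.984 / 20.002 = 1.449

FS = 1.45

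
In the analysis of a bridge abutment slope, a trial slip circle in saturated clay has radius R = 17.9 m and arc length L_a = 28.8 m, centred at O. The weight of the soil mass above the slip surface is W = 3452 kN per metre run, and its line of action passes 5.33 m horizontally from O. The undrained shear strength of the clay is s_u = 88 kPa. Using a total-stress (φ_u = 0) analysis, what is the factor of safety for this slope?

Taking moments about the centre O, the resisting moment is provided by the undrained shear strength acting along the arc:
M_R = s_u·L_a·R = 88·28.80·17.9 = 45365.8 kN·m/m
M_D = W·d = 3452·5.33 = 18399.2 kN·m/m
FS = M_R / M_D = 45365.8 / 18399.2 = 2.466

FS = 2.47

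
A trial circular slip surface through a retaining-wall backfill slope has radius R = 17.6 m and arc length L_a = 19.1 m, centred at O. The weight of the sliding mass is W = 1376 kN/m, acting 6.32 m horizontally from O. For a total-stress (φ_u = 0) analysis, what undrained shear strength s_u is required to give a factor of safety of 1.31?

FS = s_u·L_a·R / (W·d), so s_u = FS·W·d / (L_a·R).
s_u = 1.31·1376·6.32 / (19.10·17.6) = 11392.2 / 336.16 = 33.89 kPa

s_u = 33.9 kPa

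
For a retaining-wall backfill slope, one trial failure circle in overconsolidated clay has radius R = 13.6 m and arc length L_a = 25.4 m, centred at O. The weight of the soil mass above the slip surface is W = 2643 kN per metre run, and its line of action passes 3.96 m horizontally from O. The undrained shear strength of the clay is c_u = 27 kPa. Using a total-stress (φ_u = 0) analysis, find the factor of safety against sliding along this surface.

Taking moments about the centre O, the resisting moment is provided by the undrained shear strength acting along the arc:
M_R = c_u·L_a·R = 27·25.40·13.6 = 9326.9 kN·m/m
M_D = W·d = 2643·3.96 = 10466.3 kN·m/m
FS = M_R / M_D = 9326.9 / 10466.3 = 0.891

FS = 0.89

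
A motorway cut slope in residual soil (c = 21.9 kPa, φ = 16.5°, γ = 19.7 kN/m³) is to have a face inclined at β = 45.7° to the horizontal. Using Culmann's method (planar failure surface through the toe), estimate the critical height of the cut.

H_c = 24.01 m

Culmann's analysis gives the critical failure plane at α_cr = (β + φ)/2 = (45.7 + 16.5)/2 = 31.1°, and the critical height
H_c = (4c/γ) · sinβ cosφ / [1 − cos(β − φ)]
    = (4·21.9/19.7) · sin45.7°·cos16.5° / [1 − cos(29.2°)]
    = 4.447 · 0.7157·0.9588 / [1 − 0.8729]
    = 4.447 · 0.6862 / 0.1271
    = 24.01 m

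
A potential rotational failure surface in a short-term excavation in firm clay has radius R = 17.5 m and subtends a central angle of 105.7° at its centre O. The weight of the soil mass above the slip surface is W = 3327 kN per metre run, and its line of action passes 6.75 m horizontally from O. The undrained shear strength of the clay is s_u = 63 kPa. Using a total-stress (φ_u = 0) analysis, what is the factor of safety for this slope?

FS = 1.58

Taking moments about the centre O, the resisting moment is provided by the undrained shear strength acting along the arc:
Arc length L_a = R·θ = 17.5·(105.7°·π/180) = 17.5·1.8448 = 32.28 m
M_R = s_u·L_a·R = 63·32.28·17.5 = 35593.4 kN·m/m
M_D = W·d = 3327·6.75 = 22457.2 kN·m/m
FS = M_R / M_D = 35593.4 / 22457.2 = 1.585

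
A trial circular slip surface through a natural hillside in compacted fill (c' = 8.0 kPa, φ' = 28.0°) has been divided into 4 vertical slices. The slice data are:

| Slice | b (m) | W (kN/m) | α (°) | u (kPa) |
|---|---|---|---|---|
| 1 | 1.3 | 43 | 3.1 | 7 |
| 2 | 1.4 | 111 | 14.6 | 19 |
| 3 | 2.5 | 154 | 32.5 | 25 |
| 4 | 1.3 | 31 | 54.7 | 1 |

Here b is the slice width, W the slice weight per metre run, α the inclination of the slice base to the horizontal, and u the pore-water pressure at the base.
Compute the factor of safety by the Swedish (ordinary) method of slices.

FS = 1.17

Ordinary method of slices: FS = Σ[c'·Δl_i + (W_i cosα_i − u_i·Δl_i)·tanφ'] / Σ W_i sinα_i, with Δl_i = b_i / cosα_i.
Slice 1: Δl = 1.3/cos3.1° = 1.302 m; N'_1 = 43·cos3.1° − 7·1.302 = 33.8; c'Δl = 10.42; W sinα = 2.3
Slice 2: Δl = 1.4/cos14.6° = 1.447 m; N'_2 = 111·cos14.6° − 19·1.447 = 79.9; c'Δl = 11.57; W sinα = 28.0
Slice 3: Δl = 2.5/cos32.5° = 2.964 m; N'_3 = 154·cos32.5° − 25·2.964 = 55.8; c'Δl = 23.71; W sinα = 82.7
Slice 4: Δl = 1.3/cos54.7° = 2.250 m; N'_4 = 31·cos54.7° − 1·2.250 = 15.7; c'Δl = 18.00; W sinα = 25.3
Σc'Δl = 63.7 kN/m; ΣN' = 185.2 kN/m; ΣW sinα = 138.3 kN/m
Resisting = 63.7 + 185.2·tan28.0° = 63.7 + 98.5 = 162.2 kN/m
FS = 162.2 / 138.3 = 1.172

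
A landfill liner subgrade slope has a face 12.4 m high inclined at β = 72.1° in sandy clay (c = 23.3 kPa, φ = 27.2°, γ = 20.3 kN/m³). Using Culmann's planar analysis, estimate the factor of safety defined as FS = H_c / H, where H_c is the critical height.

H_c = (4c/γ) · sinβ cosφ / [1 − cos(β − φ)]
    = (4·23.3/20.3) · sin72.1°·cos27.2° / [1 − cos44.9°]
    = 4.591 · 0.8464 / 0.2917 = 13.32 m
FS = H_c / H = 13.32 / 12.4 = 1.074

FS = 1.07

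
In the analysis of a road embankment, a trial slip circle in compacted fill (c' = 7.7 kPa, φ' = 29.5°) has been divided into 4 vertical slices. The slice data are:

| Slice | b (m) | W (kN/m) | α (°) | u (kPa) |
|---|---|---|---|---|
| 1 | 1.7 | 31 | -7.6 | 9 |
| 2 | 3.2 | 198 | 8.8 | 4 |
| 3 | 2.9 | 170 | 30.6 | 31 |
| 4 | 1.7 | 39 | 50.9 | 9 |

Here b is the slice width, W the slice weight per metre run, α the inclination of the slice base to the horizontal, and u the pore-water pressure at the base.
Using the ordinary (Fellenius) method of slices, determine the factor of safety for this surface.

FS = 1.54

Ordinary method of slices: FS = Σ[c'·Δl_i + (W_i cosα_i − u_i·Δl_i)·tanφ'] / Σ W_i sinα_i, with Δl_i = b_i / cosα_i.
Slice 1: Δl = 1.7/cos(-7.6°) = 1.715 m; N'_1 = 31·cos(-7.6°) − 9·1.715 = 15.3; c'Δl = 13.21; W sinα = -4.1
Slice 2: Δl = 3.2/cos8.8° = 3.238 m; N'_2 = 198·cos8.8° − 4·3.238 = 182.7; c'Δl = 24.93; W sinα = 30.3
Slice 3: Δl = 2.9/cos30.6° = 3.369 m; N'_3 = 170·cos30.6° − 31·3.369 = 41.9; c'Δl = 25.94; W sinα = 86.5
Slice 4: Δl = 1.7/cos50.9° = 2.696 m; N'_4 = 39·cos50.9° − 9·2.696 = 0.3; c'Δl = 20.76; W sinα = 30.3
Σc'Δl = 84.8 kN/m; ΣN' = 240.2 kN/m; ΣW sinα = 143.0 kN/m
Resisting = 84.8 + 240.2·tan29.5° = 84.8 + 135.9 = 220.8 kN/m
FS = 220.8 / 143.0 = 1.544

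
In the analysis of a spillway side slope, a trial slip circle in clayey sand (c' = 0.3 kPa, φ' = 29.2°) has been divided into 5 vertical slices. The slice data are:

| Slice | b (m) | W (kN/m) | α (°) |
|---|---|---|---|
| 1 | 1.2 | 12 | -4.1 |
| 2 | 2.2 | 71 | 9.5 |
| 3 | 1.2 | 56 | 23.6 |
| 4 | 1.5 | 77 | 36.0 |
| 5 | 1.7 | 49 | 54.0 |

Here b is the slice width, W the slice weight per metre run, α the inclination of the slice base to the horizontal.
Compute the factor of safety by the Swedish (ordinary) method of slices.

Ordinary method of slices: FS = Σ[c'·Δl_i + (W_i cosα_i)·tanφ'] / Σ W_i sinα_i, with Δl_i = b_i / cosα_i.
Slice 1: Δl = 1.2/cos(-4.1°) = 1.203 m; N'_1 = 12·cos(-4.1°) = 12.0; c'Δl = 0.36; W sinα = -0.9
Slice 2: Δl = 2.2/cos9.5° = 2.231 m; N'_2 = 71·cos9.5° = 70.0; c'Δl = 0.67; W sinα = 11.7
Slice 3: Δl = 1.2/cos23.6° = 1.310 m; N'_3 = 56·cos23.6° = 51.3; c'Δl = 0.39; W sinα = 22.4
Slice 4: Δl = 1.5/cos36.0° = 1.854 m; N'_4 = 77·cos36.0° = 62.3; c'Δl = 0.56; W sinα = 45.3
Slice 5: Δl = 1.7/cos54.0° = 2.892 m; N'_5 = 49·cos54.0° = 28.8; c'Δl = 0.87; W sinα = 39.6
Σc'Δl = 2.8 kN/m; ΣN' = 224.4 kN/m; ΣW sinα = 118.2 kN/m
Resisting = 2.8 + 224.4·tan29.2° = 2.8 + 125.4 = 128.3 kN/m
FS = 128.3 / 118.2 = 1.085

FS = 1.09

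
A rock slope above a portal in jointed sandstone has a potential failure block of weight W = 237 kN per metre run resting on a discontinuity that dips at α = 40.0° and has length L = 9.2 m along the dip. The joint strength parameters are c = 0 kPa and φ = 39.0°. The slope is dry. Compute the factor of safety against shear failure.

FS = 0.97

Resolving the block weight along and normal to the plane and applying the Mohr–Coulomb strength on the joint:
N' = W cosα = 237·cos40.0° = 181.6 kN/m
Driving force T = W sinα = 237·sin40.0° = 152.3 kN/m
Resisting force R = c·L + N'·tanφ = 0·9.2 + 181.6·tan39.0° = 0.0 + 147.0 = 147.0 kN/m
FS = R / T = 147.0 / 152.3 = 0.965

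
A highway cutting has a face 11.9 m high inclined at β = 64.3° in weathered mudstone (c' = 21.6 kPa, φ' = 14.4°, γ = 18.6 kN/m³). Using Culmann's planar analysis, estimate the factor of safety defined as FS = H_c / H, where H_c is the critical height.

FS = 0.96

H_c = (4c'/γ) · sinβ cosφ' / [1 − cos(β − φ')]
    = (4·21.6/18.6) · sin64.3°·cos14.4° / [1 − cos49.9°]
    = 4.645 · 0.8728 / 0.3559 = 11.39 m
FS = H_c / H = 11.39 / 11.9 = 0.957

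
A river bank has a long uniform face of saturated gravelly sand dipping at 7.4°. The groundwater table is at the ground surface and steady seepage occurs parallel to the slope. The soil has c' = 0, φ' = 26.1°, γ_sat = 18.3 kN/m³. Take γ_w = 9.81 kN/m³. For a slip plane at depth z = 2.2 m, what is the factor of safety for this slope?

With seepage parallel to the slope and the water table at the surface, the effective normal stress on the slip plane uses the buoyant unit weight γ' = γ_sat − γ_w while the driving shear stress uses γ_sat:
FS = [c' + γ' z cos²β tanφ'] / [γ_sat z sinβ cosβ]
(For c' = 0 this reduces to FS = (γ'/γ_sat)·tanφ'/tanβ.)
γ' = 18.3 − 9.81 = 8.49 kN/m³
Numerator = 0.0 + 8.49·2.2·cos²7.4°·tan26.1° = 0.0 + 8.49·2.2·0.9834·0.4899 = 8.998 kPa
Denominator = 18.3·2.2·sin7.4°·cos7.4° = 18.3·2.2·0.1288·0.9917 = 5.142 kPa
FS = 8.998 / 5.142 = 1.750

FS = 1.75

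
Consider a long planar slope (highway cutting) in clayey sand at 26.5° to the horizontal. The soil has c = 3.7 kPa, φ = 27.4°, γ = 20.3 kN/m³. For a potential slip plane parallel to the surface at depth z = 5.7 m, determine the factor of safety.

For an infinite slope with a slip plane parallel to the surface (no pore pressure): FS = [c + γz cos²β tanφ] / [γz sinβ cosβ].
γz = 20.3·5.7 = 115.71 kN/m²
Numerator = 3.7 + 115.71·cos²26.5°·tan27.4° = 3.7 + 115.71·0.8009·0.5184 = 51.737 kPa
Denominator = 115.71·sin26.5°·cos26.5° = 115.71·0.4462·0.8949 = 46.205 kPa
FS = 51.737 / 46.205 = 1.120

FS = 1.12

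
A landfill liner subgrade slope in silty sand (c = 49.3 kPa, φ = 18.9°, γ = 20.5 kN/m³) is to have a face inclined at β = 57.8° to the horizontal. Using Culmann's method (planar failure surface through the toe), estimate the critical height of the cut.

H_c = 34.73 m

Culmann's analysis gives the critical failure plane at α_cr = (β + φ)/2 = (57.8 + 18.9)/2 = 38.3°, and the critical height
H_c = (4c/γ) · sinβ cosφ / [1 − cos(β − φ)]
    = (4·49.3/20.5) · sin57.8°·cos18.9° / [1 − cos(38.9°)]
    = 9.620 · 0.8462·0.9461 / [1 − 0.7782]
    = 9.620 · 0.8006 / 0.2218
    = 34.73 m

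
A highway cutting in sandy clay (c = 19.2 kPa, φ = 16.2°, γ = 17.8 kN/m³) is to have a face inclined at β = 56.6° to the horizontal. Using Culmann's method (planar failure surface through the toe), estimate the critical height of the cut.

H_c = 14.51 m

Culmann's analysis gives the critical failure plane at α_cr = (β + φ)/2 = (56.6 + 16.2)/2 = 36.4°, and the critical height
H_c = (4c/γ) · sinβ cosφ / [1 − cos(β − φ)]
    = (4·19.2/17.8) · sin56.6°·cos16.2° / [1 − cos(40.4°)]
    = 4.315 · 0.8348·0.9603 / [1 − 0.7615]
    = 4.315 · 0.8017 / 0.2385
    = 14.51 m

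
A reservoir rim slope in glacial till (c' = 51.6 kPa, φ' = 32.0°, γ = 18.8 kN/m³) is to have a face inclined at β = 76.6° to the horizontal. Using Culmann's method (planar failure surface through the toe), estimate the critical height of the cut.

H_c = 31.45 m

Culmann's analysis gives the critical failure plane at α_cr = (β + φ')/2 = (76.6 + 32.0)/2 = 54.3°, and the critical height
H_c = (4c'/γ) · sinβ cosφ' / [1 − cos(β − φ')]
    = (4·51.6/18.8) · sin76.6°·cos32.0° / [1 − cos(44.6°)]
    = 10.979 · 0.9728·0.8480 / [1 − 0.7120]
    = 10.979 · 0.8250 / 0.2880
    = 31.45 m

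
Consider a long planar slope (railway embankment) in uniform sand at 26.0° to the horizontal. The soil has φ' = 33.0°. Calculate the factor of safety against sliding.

For a dry cohesionless infinite slope the factor of safety is FS = tanφ' / tanβ.
FS = tan33.0° / tan26.0° = 0.6494 / 0.4877 = 1.331

FS = 1.33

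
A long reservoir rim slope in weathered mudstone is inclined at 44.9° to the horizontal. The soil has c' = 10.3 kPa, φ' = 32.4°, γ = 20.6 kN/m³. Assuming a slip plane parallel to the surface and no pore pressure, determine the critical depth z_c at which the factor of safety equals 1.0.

Setting FS = 1.00 in FS = [c' + γz cos²β tanφ'] / [γz sinβ cosβ] and solving for z:
z = c' / [γ cosβ (FS·sinβ − cosβ·tanφ')]
  = 10.3 / [20.6·cos44.9°·(1.00·sin44.9° − cos44.9°·tan32.4°)]
  = 10.3 / [20.6·0.7083·(1.00·0.7059 − 0.7083·0.6346)]
  = 10.3 / 3.7405 = 2.754 m

z_c = 2.75 m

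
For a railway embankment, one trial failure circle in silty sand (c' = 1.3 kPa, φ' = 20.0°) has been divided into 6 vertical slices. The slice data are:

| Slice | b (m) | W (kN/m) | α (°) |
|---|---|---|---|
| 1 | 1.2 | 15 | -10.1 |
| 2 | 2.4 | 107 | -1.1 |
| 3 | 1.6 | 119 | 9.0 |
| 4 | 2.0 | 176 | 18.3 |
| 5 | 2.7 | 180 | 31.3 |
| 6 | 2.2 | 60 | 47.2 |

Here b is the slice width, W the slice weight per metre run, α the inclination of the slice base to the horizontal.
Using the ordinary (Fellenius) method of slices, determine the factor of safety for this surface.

FS = 1.14

Ordinary method of slices: FS = Σ[c'·Δl_i + (W_i cosα_i)·tanφ'] / Σ W_i sinα_i, with Δl_i = b_i / cosα_i.
Slice 1: Δl = 1.2/cos(-10.1°) = 1.219 m; N'_1 = 15·cos(-10.1°) = 14.8; c'Δl = 1.58; W sinα = -2.6
Slice 2: Δl = 2.4/cos(-1.1°) = 2.400 m; N'_2 = 107·cos(-1.1°) = 107.0; c'Δl = 3.12; W sinα = -2.1
Slice 3: Δl = 1.6/cos9.0° = 1.620 m; N'_3 = 119·cos9.0° = 117.5; c'Δl = 2.11; W sinα = 18.6
Slice 4: Δl = 2.0/cos18.3° = 2.107 m; N'_4 = 176·cos18.3° = 167.1; c'Δl = 2.74; W sinα = 55.3
Slice 5: Δl = 2.7/cos31.3° = 3.160 m; N'_5 = 180·cos31.3° = 153.8; c'Δl = 4.11; W sinα = 93.5
Slice 6: Δl = 2.2/cos47.2° = 3.238 m; N'_6 = 60·cos47.2° = 40.8; c'Δl = 4.21; W sinα = 44.0
Σc'Δl = 17.9 kN/m; ΣN' = 601.0 kN/m; ΣW sinα = 206.7 kN/m
Resisting = 17.9 + 601.0·tan20.0° = 17.9 + 218.7 = 236.6 kN/m
FS = 236.6 / 206.7 = 1.144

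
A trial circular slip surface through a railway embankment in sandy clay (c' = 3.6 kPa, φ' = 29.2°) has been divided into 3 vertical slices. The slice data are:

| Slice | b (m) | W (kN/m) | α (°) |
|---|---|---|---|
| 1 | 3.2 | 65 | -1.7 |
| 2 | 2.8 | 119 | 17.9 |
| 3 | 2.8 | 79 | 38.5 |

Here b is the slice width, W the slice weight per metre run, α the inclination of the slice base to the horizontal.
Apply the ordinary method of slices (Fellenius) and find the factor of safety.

FS = 2.02

Ordinary method of slices: FS = Σ[c'·Δl_i + (W_i cosα_i)·tanφ'] / Σ W_i sinα_i, with Δl_i = b_i / cosα_i.
Slice 1: Δl = 3.2/cos(-1.7°) = 3.201 m; N'_1 = 65·cos(-1.7°) = 65.0; c'Δl = 11.53; W sinα = -1.9
Slice 2: Δl = 2.8/cos17.9° = 2.942 m; N'_2 = 119·cos17.9° = 113.2; c'Δl = 10.59; W sinα = 36.6
Slice 3: Δl = 2.8/cos38.5° = 3.578 m; N'_3 = 79·cos38.5° = 61.8; c'Δl = 12.88; W sinα = 49.2
Σc'Δl = 35.0 kN/m; ΣN' = 240.0 kN/m; ΣW sinα = 83.8 kN/m
Resisting = 35.0 + 240.0·tan29.2° = 35.0 + 134.2 = 169.2 kN/m
FS = 169.2 / 83.8 = 2.018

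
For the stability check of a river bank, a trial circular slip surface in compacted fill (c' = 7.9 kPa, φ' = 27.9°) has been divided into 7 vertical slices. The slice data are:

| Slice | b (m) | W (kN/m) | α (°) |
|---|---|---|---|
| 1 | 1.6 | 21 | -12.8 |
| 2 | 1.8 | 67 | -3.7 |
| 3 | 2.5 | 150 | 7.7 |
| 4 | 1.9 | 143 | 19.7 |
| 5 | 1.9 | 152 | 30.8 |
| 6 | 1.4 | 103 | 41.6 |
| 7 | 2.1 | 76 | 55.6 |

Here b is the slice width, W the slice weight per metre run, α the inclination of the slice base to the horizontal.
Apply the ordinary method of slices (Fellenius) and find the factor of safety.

Ordinary method of slices: FS = Σ[c'·Δl_i + (W_i cosα_i)·tanφ'] / Σ W_i sinα_i, with Δl_i = b_i / cosα_i.
Slice 1: Δl = 1.6/cos(-12.8°) = 1.641 m; N'_1 = 21·cos(-12.8°) = 20.5; c'Δl = 12.96; W sinα = -4.7
Slice 2: Δl = 1.8/cos(-3.7°) = 1.804 m; N'_2 = 67·cos(-3.7°) = 66.9; c'Δl = 14.25; W sinα = -4.3
Slice 3: Δl = 2.5/cos7.7° = 2.523 m; N'_3 = 150·cos7.7° = 148.6; c'Δl = 19.93; W sinα = 20.1
Slice 4: Δl = 1.9/cos19.7° = 2.018 m; N'_4 = 143·cos19.7° = 134.6; c'Δl = 15.94; W sinα = 48.2
Slice 5: Δl = 1.9/cos30.8° = 2.212 m; N'_5 = 152·cos30.8° = 130.6; c'Δl = 17.47; W sinα = 77.8
Slice 6: Δl = 1.4/cos41.6° = 1.872 m; N'_6 = 103·cos41.6° = 77.0; c'Δl = 14.79; W sinα = 68.4
Slice 7: Δl = 2.1/cos55.6° = 3.717 m; N'_7 = 76·cos55.6° = 42.9; c'Δl = 29.36; W sinα = 62.7
Σc'Δl = 124.7 kN/m; ΣN' = 621.1 kN/m; ΣW sinα = 268.2 kN/m
Resisting = 124.7 + 621.1·tan27.9° = 124.7 + 328.9 = 453.6 kN/m
FS = 453.6 / 268.2 = 1.691

FS = 1.69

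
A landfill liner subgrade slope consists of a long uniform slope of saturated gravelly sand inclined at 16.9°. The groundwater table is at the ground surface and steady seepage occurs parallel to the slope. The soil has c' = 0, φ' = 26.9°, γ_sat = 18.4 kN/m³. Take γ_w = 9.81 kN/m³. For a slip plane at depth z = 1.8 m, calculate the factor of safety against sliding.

With seepage parallel to the slope and the water table at the surface, the effective normal stress on the slip plane uses the buoyant unit weight γ' = γ_sat − γ_w while the driving shear stress uses γ_sat:
FS = [c' + γ' z cos²β tanφ'] / [γ_sat z sinβ cosβ]
(For c' = 0 this reduces to FS = (γ'/γ_sat)·tanφ'/tanβ.)
γ' = 18.4 − 9.81 = 8.59 kN/m³
Numerator = 0.0 + 8.59·1.8·cos²16.9°·tan26.9° = 0.0 + 8.59·1.8·0.9155·0.5073 = 7.181 kPa
Denominator = 18.4·1.8·sin16.9°·cos16.9° = 18.4·1.8·0.2907·0.9568 = 9.212 kPa
FS = 7.181 / 9.212 = 0.780

FS = 0.78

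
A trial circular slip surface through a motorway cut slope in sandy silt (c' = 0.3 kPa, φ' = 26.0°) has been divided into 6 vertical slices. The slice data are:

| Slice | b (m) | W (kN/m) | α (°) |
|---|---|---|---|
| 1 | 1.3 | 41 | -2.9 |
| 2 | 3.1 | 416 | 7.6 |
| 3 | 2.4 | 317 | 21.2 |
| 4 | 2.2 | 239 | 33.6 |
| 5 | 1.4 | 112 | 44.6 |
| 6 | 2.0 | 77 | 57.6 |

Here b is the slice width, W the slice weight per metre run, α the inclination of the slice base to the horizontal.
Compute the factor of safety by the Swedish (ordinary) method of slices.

Ordinary method of slices: FS = Σ[c'·Δl_i + (W_i cosα_i)·tanφ'] / Σ W_i sinα_i, with Δl_i = b_i / cosα_i.
Slice 1: Δl = 1.3/cos(-2.9°) = 1.302 m; N'_1 = 41·cos(-2.9°) = 40.9; c'Δl = 0.39; W sinα = -2.1
Slice 2: Δl = 3.1/cos7.6° = 3.127 m; N'_2 = 416·cos7.6° = 412.3; c'Δl = 0.94; W sinα = 55.0
Slice 3: Δl = 2.4/cos21.2° = 2.574 m; N'_3 = 317·cos21.2° = 295.5; c'Δl = 0.77; W sinα = 114.6
Slice 4: Δl = 2.2/cos33.6° = 2.641 m; N'_4 = 239·cos33.6° = 199.1; c'Δl = 0.79; W sinα = 132.3
Slice 5: Δl = 1.4/cos44.6° = 1.966 m; N'_5 = 112·cos44.6° = 79.7; c'Δl = 0.59; W sinα = 78.6
Slice 6: Δl = 2.0/cos57.6° = 3.733 m; N'_6 = 77·cos57.6° = 41.3; c'Δl = 1.12; W sinα = 65.0
Σc'Δl = 4.6 kN/m; ΣN' = 1068.9 kN/m; ΣW sinα = 443.5 kN/m
Resisting = 4.6 + 1068.9·tan26.0° = 4.6 + 521.3 = 525.9 kN/m
FS = 525.9 / 443.5 = 1.186

FS = 1.19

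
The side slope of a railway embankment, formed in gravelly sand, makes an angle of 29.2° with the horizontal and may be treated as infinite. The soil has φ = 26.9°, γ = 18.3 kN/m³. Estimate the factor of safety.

For a dry cohesionless infinite slope the factor of safety is FS = tanφ / tanβ.
FS = tan26.9° / tan29.2° = 0.5073 / 0.5589 = 0.908

FS = 0.91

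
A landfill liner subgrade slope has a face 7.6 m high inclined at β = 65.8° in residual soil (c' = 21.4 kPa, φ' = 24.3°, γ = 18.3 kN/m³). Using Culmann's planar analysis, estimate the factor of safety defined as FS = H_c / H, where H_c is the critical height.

H_c = (4c'/γ) · sinβ cosφ' / [1 − cos(β − φ')]
    = (4·21.4/18.3) · sin65.8°·cos24.3° / [1 − cos41.5°]
    = 4.678 · 0.8313 / 0.2510 = 15.49 m
FS = H_c / H = 15.49 / 7.6 = 2.038

FS = 2.04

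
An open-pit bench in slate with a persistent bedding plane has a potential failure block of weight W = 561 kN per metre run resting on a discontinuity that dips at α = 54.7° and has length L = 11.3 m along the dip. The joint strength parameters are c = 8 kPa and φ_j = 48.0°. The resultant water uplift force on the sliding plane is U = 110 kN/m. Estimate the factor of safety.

Resolving the block weight along and normal to the plane and applying the Mohr–Coulomb strength on the joint:
N' = W cosα − U = 561·cos54.7° − 110 = 214.2 kN/m
Driving force T = W sinα = 561·sin54.7° = 457.9 kN/m
Resisting force R = c·L + N'·tanφ_j = 8·11.3 + 214.2·tan48.0° = 90.4 + 237.9 = 328.3 kN/m
FS = R / T = 328.3 / 457.9 = 0.717

FS = 0.72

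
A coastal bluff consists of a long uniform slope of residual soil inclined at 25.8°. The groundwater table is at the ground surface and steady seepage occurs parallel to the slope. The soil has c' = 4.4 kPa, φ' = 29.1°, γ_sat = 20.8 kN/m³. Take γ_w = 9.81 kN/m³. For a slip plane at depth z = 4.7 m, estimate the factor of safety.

With seepage parallel to the slope and the water table at the surface, the effective normal stress on the slip plane uses the buoyant unit weight γ' = γ_sat − γ_w while the driving shear stress uses γ_sat:
FS = [c' + γ' z cos²β tanφ'] / [γ_sat z sinβ cosβ]
γ' = 20.8 − 9.81 = 10.99 kN/m³
Numerator = 4.4 + 10.99·4.7·cos²25.8°·tan29.1° = 4.4 + 10.99·4.7·0.8106·0.5566 = 27.704 kPa
Denominator = 20.8·4.7·sin25.8°·cos25.8° = 20.8·4.7·0.4352·0.9003 = 38.307 kPa
FS = 27.704 / 38.307 = 0.723

FS = 0.72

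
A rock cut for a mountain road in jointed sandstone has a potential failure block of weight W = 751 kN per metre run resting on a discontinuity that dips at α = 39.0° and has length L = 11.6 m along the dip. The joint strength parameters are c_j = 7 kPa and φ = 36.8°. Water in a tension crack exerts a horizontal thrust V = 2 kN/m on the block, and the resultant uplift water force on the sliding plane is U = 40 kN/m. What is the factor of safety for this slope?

FS = 1.03

Resolving the block weight along and normal to the plane and applying the Mohr–Coulomb strength on the joint:
N' = W cosα − U − V sinα = 751·cos39.0° − 40 − 2·sin39.0° = 542.4 kN/m
Driving force T = W sinα + V cosα = 751·sin39.0° + 2·cos39.0° = 474.2 kN/m
Resisting force R = c_j·L + N'·tanφ = 7·11.6 + 542.4·tan36.8° = 81.2 + 405.8 = 487.0 kN/m
FS = R / T = 487.0 / 474.2 = 1.027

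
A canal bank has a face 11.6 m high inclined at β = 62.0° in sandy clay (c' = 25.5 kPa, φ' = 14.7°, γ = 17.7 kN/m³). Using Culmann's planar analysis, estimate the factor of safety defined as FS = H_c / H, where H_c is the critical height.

FS = 1.32

H_c = (4c'/γ) · sinβ cosφ' / [1 − cos(β − φ')]
    = (4·25.5/17.7) · sin62.0°·cos14.7° / [1 − cos47.3°]
    = 5.763 · 0.8540 / 0.3218 = 15.29 m
FS = H_c / H = 15.29 / 11.6 = 1.318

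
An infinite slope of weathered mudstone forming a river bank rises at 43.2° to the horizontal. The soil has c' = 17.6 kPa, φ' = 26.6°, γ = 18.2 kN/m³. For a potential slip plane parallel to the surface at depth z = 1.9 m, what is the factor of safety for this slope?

FS = 1.55

For an infinite slope with a slip plane parallel to the surface (no pore pressure): FS = [c' + γz cos²β tanφ'] / [γz sinβ cosβ].
γz = 18.2·1.9 = 34.58 kN/m²
Numerator = 17.6 + 34.58·cos²43.2°·tan26.6° = 17.6 + 34.58·0.5314·0.5008 = 26.802 kPa
Denominator = 34.58·sin43.2°·cos43.2° = 34.58·0.6845·0.7290 = 17.256 kPa
FS = 26.802 / 17.256 = 1.553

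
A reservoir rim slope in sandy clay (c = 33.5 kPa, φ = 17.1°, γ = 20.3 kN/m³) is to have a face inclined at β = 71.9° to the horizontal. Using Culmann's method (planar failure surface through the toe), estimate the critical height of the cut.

H_c = 14.16 m

Culmann's analysis gives the critical failure plane at α_cr = (β + φ)/2 = (71.9 + 17.1)/2 = 44.5°, and the critical height
H_c = (4c/γ) · sinβ cosφ / [1 − cos(β − φ)]
    = (4·33.5/20.3) · sin71.9°·cos17.1° / [1 − cos(54.8°)]
    = 6.601 · 0.9505·0.9558 / [1 − 0.5764]
    = 6.601 · 0.9085 / 0.4236
    = 14.16 m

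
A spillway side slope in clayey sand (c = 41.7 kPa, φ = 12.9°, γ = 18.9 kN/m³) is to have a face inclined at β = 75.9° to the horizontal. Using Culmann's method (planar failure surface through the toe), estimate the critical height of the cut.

Culmann's analysis gives the critical failure plane at α_cr = (β + φ)/2 = (75.9 + 12.9)/2 = 44.4°, and the critical height
H_c = (4c/γ) · sinβ cosφ / [1 − cos(β − φ)]
    = (4·41.7/18.9) · sin75.9°·cos12.9° / [1 − cos(63.0°)]
    = 8.825 · 0.9699·0.9748 / [1 − 0.4540]
    = 8.825 · 0.9454 / 0.5460
    = 15.28 m

H_c = 15.28 m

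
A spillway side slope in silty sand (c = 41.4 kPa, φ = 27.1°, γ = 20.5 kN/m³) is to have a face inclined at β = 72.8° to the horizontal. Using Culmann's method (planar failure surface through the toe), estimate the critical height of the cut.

H_c = 22.78 m

Culmann's analysis gives the critical failure plane at α_cr = (β + φ)/2 = (72.8 + 27.1)/2 = 50.0°, and the critical height
H_c = (4c/γ) · sinβ cosφ / [1 − cos(β − φ)]
    = (4·41.4/20.5) · sin72.8°·cos27.1° / [1 − cos(45.7°)]
    = 8.078 · 0.9553·0.8902 / [1 − 0.6984]
    = 8.078 · 0.8504 / 0.3016
    = 22.78 m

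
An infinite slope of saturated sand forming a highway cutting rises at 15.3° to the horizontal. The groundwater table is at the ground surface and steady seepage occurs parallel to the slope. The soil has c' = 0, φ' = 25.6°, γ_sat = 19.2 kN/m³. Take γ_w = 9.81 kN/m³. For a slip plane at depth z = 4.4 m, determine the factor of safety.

With seepage parallel to the slope and the water table at the surface, the effective normal stress on the slip plane uses the buoyant unit weight γ' = γ_sat − γ_w while the driving shear stress uses γ_sat:
FS = [c' + γ' z cos²β tanφ'] / [γ_sat z sinβ cosβ]
(For c' = 0 this reduces to FS = (γ'/γ_sat)·tanφ'/tanβ.)
γ' = 19.2 − 9.81 = 9.39 kN/m³
Numerator = 0.0 + 9.39·4.4·cos²15.3°·tan25.6° = 0.0 + 9.39·4.4·0.9304·0.4791 = 18.417 kPa
Denominator = 19.2·4.4·sin15.3°·cos15.3° = 19.2·4.4·0.2639·0.9646 = 21.502 kPa
FS = 18.417 / 21.502 = 0.857

FS = 0.86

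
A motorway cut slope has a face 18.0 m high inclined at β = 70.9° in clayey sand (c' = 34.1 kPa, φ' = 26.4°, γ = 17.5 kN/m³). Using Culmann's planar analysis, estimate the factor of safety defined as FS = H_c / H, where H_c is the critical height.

H_c = (4c'/γ) · sinβ cosφ' / [1 − cos(β − φ')]
    = (4·34.1/17.5) · sin70.9°·cos26.4° / [1 − cos44.5°]
    = 7.794 · 0.8464 / 0.2867 = 23.01 m
FS = H_c / H = 23.01 / 18.0 = 1.278

FS = 1.28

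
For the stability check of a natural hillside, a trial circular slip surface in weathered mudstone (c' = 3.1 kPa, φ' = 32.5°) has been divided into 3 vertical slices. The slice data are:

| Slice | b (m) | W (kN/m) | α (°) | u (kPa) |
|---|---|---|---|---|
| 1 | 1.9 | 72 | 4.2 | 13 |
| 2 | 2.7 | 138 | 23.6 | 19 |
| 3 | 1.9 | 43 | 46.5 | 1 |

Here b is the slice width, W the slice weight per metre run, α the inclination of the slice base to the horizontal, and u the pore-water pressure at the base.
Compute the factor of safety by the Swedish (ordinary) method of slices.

FS = 1.26

Ordinary method of slices: FS = Σ[c'·Δl_i + (W_i cosα_i − u_i·Δl_i)·tanφ'] / Σ W_i sinα_i, with Δl_i = b_i / cosα_i.
Slice 1: Δl = 1.9/cos4.2° = 1.905 m; N'_1 = 72·cos4.2° − 13·1.905 = 47.0; c'Δl = 5.91; W sinα = 5.3
Slice 2: Δl = 2.7/cos23.6° = 2.946 m; N'_2 = 138·cos23.6° − 19·2.946 = 70.5; c'Δl = 9.13; W sinα = 55.2
Slice 3: Δl = 1.9/cos46.5° = 2.760 m; N'_3 = 43·cos46.5° − 1·2.760 = 26.8; c'Δl = 8.56; W sinα = 31.2
Σc'Δl = 23.6 kN/m; ΣN' = 144.4 kN/m; ΣW sinα = 91.7 kN/m
Resisting = 23.6 + 144.4·tan32.5° = 23.6 + 92.0 = 115.6 kN/m
FS = 115.6 / 91.7 = 1.260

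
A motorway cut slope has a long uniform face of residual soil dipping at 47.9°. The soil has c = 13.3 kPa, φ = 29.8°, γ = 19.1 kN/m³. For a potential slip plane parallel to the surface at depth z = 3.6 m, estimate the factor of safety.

For an infinite slope with a slip plane parallel to the surface (no pore pressure): FS = [c + γz cos²β tanφ] / [γz sinβ cosβ].
γz = 19.1·3.6 = 68.76 kN/m²
Numerator = 13.3 + 68.76·cos²47.9°·tan29.8° = 13.3 + 68.76·0.4495·0.5727 = 31.000 kPa
Denominator = 68.76·sin47.9°·cos47.9° = 68.76·0.7420·0.6704 = 34.204 kPa
FS = 31.000 / 34.204 = 0.906

FS = 0.91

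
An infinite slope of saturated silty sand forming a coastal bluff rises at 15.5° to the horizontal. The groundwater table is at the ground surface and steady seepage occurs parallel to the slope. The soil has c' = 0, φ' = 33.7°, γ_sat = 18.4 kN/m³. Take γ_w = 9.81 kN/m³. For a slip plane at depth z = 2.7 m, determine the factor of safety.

FS = 1.12

With seepage parallel to the slope and the water table at the surface, the effective normal stress on the slip plane uses the buoyant unit weight γ' = γ_sat − γ_w while the driving shear stress uses γ_sat:
FS = [c' + γ' z cos²β tanφ'] / [γ_sat z sinβ cosβ]
(For c' = 0 this reduces to FS = (γ'/γ_sat)·tanφ'/tanβ.)
γ' = 18.4 − 9.81 = 8.59 kN/m³
Numerator = 0.0 + 8.59·2.7·cos²15.5°·tan33.7° = 0.0 + 8.59·2.7·0.9286·0.6669 = 14.363 kPa
Denominator = 18.4·2.7·sin15.5°·cos15.5° = 18.4·2.7·0.2672·0.9636 = 12.794 kPa
FS = 14.363 / 12.794 = 1.123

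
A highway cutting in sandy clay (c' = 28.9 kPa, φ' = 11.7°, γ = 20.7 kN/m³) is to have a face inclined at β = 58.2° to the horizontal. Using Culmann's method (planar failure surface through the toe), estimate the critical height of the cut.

H_c = 14.91 m

Culmann's analysis gives the critical failure plane at α_cr = (β + φ')/2 = (58.2 + 11.7)/2 = 35.0°, and the critical height
H_c = (4c'/γ) · sinβ cosφ' / [1 − cos(β − φ')]
    = (4·28.9/20.7) · sin58.2°·cos11.7° / [1 − cos(46.5°)]
    = 5.585 · 0.8499·0.9792 / [1 − 0.6884]
    = 5.585 · 0.8322 / 0.3116
    = 14.91 m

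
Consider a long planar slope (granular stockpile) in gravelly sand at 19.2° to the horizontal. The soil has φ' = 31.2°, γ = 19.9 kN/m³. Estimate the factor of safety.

For a dry cohesionless infinite slope the factor of safety is FS = tanφ' / tanβ.
FS = tan31.2° / tan19.2° = 0.6056 / 0.3482 = 1.739

FS = 1.74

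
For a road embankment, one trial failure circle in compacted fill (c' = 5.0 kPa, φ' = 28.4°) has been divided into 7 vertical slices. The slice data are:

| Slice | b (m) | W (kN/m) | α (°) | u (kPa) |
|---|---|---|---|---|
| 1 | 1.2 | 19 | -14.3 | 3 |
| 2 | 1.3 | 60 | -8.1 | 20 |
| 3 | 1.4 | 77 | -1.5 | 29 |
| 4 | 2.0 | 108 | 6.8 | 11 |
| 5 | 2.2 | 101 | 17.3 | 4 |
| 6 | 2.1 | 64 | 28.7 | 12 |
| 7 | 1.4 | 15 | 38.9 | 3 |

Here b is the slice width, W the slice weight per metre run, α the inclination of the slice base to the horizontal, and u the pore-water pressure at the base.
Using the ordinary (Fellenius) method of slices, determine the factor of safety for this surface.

FS = 3.23

Ordinary method of slices: FS = Σ[c'·Δl_i + (W_i cosα_i − u_i·Δl_i)·tanφ'] / Σ W_i sinα_i, with Δl_i = b_i / cosα_i.
Slice 1: Δl = 1.2/cos(-14.3°) = 1.238 m; N'_1 = 19·cos(-14.3°) − 3·1.238 = 14.7; c'Δl = 6.19; W sinα = -4.7
Slice 2: Δl = 1.3/cos(-8.1°) = 1.313 m; N'_2 = 60·cos(-8.1°) − 20·1.313 = 33.1; c'Δl = 6.57; W sinα = -8.5
Slice 3: Δl = 1.4/cos(-1.5°) = 1.400 m; N'_3 = 77·cos(-1.5°) − 29·1.400 = 36.4; c'Δl = 7.00; W sinα = -2.0
Slice 4: Δl = 2.0/cos6.8° = 2.014 m; N'_4 = 108·cos6.8° − 11·2.014 = 85.1; c'Δl = 10.07; W sinα = 12.8
Slice 5: Δl = 2.2/cos17.3° = 2.304 m; N'_5 = 101·cos17.3° − 4·2.304 = 87.2; c'Δl = 11.52; W sinα = 30.0
Slice 6: Δl = 2.1/cos28.7° = 2.394 m; N'_6 = 64·cos28.7° − 12·2.394 = 27.4; c'Δl = 11.97; W sinα = 30.7
Slice 7: Δl = 1.4/cos38.9° = 1.799 m; N'_7 = 15·cos38.9° − 3·1.799 = 6.3; c'Δl = 8.99; W sinα = 9.4
Σc'Δl = 62.3 kN/m; ΣN' = 290.2 kN/m; ΣW sinα = 67.8 kN/m
Resisting = 62.3 + 290.2·tan28.4° = 62.3 + 156.9 = 219.2 kN/m
FS = 219.2 / 67.8 = 3.233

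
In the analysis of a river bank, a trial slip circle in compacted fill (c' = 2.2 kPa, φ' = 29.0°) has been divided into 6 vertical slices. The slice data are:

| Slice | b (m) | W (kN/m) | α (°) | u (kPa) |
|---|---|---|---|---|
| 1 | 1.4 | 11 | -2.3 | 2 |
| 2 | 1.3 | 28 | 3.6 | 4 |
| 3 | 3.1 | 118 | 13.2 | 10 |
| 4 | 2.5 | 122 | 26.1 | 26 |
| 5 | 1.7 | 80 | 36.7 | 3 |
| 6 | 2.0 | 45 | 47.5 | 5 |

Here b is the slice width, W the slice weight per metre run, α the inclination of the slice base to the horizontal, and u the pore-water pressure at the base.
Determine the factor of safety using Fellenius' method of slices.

Ordinary method of slices: FS = Σ[c'·Δl_i + (W_i cosα_i − u_i·Δl_i)·tanφ'] / Σ W_i sinα_i, with Δl_i = b_i / cosα_i.
Slice 1: Δl = 1.4/cos(-2.3°) = 1.401 m; N'_1 = 11·cos(-2.3°) − 2·1.401 = 8.2; c'Δl = 3.08; W sinα = -0.4
Slice 2: Δl = 1.3/cos3.6° = 1.303 m; N'_2 = 28·cos3.6° − 4·1.303 = 22.7; c'Δl = 2.87; W sinα = 1.8
Slice 3: Δl = 3.1/cos13.2° = 3.184 m; N'_3 = 118·cos13.2° − 10·3.184 = 83.0; c'Δl = 7.01; W sinα = 26.9
Slice 4: Δl = 2.5/cos26.1° = 2.784 m; N'_4 = 122·cos26.1° − 26·2.784 = 37.2; c'Δl = 6.12; W sinα = 53.7
Slice 5: Δl = 1.7/cos36.7° = 2.120 m; N'_5 = 80·cos36.7° − 3·2.120 = 57.8; c'Δl = 4.66; W sinα = 47.8
Slice 6: Δl = 2.0/cos47.5° = 2.960 m; N'_6 = 45·cos47.5° − 5·2.960 = 15.6; c'Δl = 6.51; W sinα = 33.2
Σc'Δl = 30.3 kN/m; ΣN' = 224.5 kN/m; ΣW sinα = 162.9 kN/m
Resisting = 30.3 + 224.5·tan29.0° = 30.3 + 124.5 = 154.7 kN/m
FS = 154.7 / 162.9 = 0.950

FS = 0.95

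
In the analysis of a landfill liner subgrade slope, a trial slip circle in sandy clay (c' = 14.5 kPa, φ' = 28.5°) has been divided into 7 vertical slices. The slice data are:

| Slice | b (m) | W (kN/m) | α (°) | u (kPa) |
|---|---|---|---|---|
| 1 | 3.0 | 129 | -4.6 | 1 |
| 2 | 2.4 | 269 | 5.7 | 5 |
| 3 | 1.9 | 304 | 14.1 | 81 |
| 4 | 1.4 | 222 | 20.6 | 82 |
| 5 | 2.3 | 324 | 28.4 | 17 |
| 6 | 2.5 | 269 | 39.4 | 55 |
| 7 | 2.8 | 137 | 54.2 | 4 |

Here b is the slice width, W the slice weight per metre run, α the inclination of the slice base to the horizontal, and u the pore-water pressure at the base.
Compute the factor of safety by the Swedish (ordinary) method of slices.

Ordinary method of slices: FS = Σ[c'·Δl_i + (W_i cosα_i − u_i·Δl_i)·tanφ'] / Σ W_i sinα_i, with Δl_i = b_i / cosα_i.
Slice 1: Δl = 3.0/cos(-4.6°) = 3.010 m; N'_1 = 129·cos(-4.6°) − 1·3.010 = 125.6; c'Δl = 43.64; W sinα = -10.3
Slice 2: Δl = 2.4/cos5.7° = 2.412 m; N'_2 = 269·cos5.7° − 5·2.412 = 255.6; c'Δl = 34.97; W sinα = 26.7
Slice 3: Δl = 1.9/cos14.1° = 1.959 m; N'_3 = 304·cos14.1° − 81·1.959 = 136.2; c'Δl = 28.41; W sinα = 74.1
Slice 4: Δl = 1.4/cos20.6° = 1.496 m; N'_4 = 222·cos20.6° − 82·1.496 = 85.2; c'Δl = 21.69; W sinα = 78.1
Slice 5: Δl = 2.3/cos28.4° = 2.615 m; N'_5 = 324·cos28.4° − 17·2.615 = 240.6; c'Δl = 37.91; W sinα = 154.1
Slice 6: Δl = 2.5/cos39.4° = 3.235 m; N'_6 = 269·cos39.4° − 55·3.235 = 29.9; c'Δl = 46.91; W sinα = 170.7
Slice 7: Δl = 2.8/cos54.2° = 4.787 m; N'_7 = 137·cos54.2° − 4·4.787 = 61.0; c'Δl = 69.41; W sinα = 111.1
Σc'Δl = 282.9 kN/m; ΣN' = 934.0 kN/m; ΣW sinα = 604.5 kN/m
Resisting = 282.9 + 934.0·tan28.5° = 282.9 + 507.1 = 790.0 kN/m
FS = 790.0 / 604.5 = 1.307

FS = 1.31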